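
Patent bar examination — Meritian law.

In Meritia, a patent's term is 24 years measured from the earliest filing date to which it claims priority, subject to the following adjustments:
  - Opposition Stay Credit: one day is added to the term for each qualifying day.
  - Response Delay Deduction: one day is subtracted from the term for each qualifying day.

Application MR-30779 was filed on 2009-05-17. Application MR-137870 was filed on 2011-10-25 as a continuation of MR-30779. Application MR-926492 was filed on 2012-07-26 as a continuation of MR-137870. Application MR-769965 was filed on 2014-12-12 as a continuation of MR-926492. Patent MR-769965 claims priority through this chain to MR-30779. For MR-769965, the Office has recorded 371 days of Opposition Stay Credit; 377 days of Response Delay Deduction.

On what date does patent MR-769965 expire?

Earliest priority filing: 17 May 2009.
Base term: 17 May 2009 + 24 years → 17 May 2033.
Opposition Stay Credit: +371 days → 23 May 2034.
Response Delay Deduction: −377 days → 11 May 2033.

2033-05-11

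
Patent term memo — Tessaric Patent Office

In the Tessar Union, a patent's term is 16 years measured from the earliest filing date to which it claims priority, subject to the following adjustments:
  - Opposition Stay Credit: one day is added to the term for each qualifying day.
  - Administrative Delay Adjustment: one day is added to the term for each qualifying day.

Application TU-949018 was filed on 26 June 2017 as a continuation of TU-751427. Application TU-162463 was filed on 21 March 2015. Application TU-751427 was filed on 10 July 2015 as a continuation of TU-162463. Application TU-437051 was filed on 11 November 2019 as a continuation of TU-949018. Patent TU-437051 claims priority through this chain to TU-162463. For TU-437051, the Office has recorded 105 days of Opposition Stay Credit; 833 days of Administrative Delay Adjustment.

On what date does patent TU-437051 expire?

2033-10-14

Earliest priority filing: 21 March 2015.
Base term: 21 March 2015 + 16 years → 21 March 2031.
Opposition Stay Credit: +105 days → 4 July 2031.
Administrative Delay Adjustment: +833 days → 14 October 2033.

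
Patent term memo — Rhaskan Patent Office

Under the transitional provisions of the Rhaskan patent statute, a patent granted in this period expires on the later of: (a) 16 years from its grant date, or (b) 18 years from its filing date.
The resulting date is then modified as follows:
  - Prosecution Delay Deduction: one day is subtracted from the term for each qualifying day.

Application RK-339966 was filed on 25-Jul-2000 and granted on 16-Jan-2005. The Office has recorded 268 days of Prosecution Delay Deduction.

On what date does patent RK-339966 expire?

April 23, 2020

(a) grant + 16 years → 16 January 2021.
(b) filing + 18 years → 25 July 2018.
Later of the two: 16 January 2021.
Prosecution Delay Deduction: −268 days → 23 April 2020.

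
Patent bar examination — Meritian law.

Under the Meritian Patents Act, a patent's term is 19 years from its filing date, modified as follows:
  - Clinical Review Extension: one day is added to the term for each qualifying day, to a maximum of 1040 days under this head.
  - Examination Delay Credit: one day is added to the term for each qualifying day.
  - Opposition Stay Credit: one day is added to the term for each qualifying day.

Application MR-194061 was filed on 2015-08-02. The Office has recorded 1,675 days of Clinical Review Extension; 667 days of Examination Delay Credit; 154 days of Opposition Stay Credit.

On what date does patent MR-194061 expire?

Base term: filing date + 19 years → 2 August 2034.
Clinical Review Extension: 1675 days claimed exceeds the 1040-day cap, so +1040 days → 7 June 2037.
Examination Delay Credit: +667 days → 5 April 2039.
Opposition Stay Credit: +154 days → 6 September 2039.

2039-09-06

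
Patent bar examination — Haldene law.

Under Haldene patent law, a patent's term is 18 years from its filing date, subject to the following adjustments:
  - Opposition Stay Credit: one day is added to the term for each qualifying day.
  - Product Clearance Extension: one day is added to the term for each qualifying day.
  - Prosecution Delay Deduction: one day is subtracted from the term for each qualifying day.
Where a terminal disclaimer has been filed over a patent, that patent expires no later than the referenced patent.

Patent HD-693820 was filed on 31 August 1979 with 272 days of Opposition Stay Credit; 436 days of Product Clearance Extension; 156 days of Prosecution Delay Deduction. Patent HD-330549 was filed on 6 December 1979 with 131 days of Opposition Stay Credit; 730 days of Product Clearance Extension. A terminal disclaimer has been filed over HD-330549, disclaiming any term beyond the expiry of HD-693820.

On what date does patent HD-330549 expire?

Natural term of HD-330549:
  Base: filing + 18 years → 6 December 1997.
  Opposition Stay Credit: +131 days → 16 April 1998.
  Product Clearance Extension: +730 days → 15 April 2000.
Expiry of referenced patent HD-693820:
  Base: filing + 18 years → 31 August 1997.
  Opposition Stay Credit: +272 days → 30 May 1998.
  Product Clearance Extension: +436 days → 9 August 1999.
  Prosecution Delay Deduction: −156 days → 6 March 1999.
Terminal disclaimer: HD-330549 expires on the earlier of 15 April 2000 and 6 March 1999.

March 6, 1999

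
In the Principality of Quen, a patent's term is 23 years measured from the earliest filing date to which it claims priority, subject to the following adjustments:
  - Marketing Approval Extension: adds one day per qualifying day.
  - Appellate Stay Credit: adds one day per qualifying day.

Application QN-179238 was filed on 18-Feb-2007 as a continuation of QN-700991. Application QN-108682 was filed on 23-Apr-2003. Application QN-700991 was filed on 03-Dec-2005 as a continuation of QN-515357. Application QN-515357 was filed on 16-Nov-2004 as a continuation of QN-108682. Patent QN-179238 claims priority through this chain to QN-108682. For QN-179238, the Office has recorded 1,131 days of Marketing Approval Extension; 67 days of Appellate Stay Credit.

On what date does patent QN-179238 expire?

Earliest priority filing: 23 April 2003.
Base term: 23 April 2003 + 23 years → 23 April 2026.
Marketing Approval Extension: +1131 days → 28 May 2029.
Appellate Stay Credit: +67 days → 3 August 2029.

2029-08-03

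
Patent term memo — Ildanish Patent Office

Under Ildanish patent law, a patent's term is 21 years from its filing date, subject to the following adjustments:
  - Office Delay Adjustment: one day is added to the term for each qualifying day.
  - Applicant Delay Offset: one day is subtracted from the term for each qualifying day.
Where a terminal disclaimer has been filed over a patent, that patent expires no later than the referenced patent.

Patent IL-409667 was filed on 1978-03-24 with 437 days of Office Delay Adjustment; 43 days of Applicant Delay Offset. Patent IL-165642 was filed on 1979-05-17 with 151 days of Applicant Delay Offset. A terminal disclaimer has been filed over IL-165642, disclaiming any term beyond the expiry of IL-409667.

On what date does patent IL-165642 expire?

December 18, 1999

Natural term of IL-165642:
  Base: filing + 21 years → 17 May 2000.
  Applicant Delay Offset: −151 days → 18 December 1999.
Expiry of referenced patent IL-409667:
  Base: filing + 21 years → 24 March 1999.
  Office Delay Adjustment: +437 days → 3 June 2000.
  Applicant Delay Offset: −43 days → 21 April 2000.
Terminal disclaimer: IL-165642 expires on the earlier of 18 December 1999 and 21 April 2000.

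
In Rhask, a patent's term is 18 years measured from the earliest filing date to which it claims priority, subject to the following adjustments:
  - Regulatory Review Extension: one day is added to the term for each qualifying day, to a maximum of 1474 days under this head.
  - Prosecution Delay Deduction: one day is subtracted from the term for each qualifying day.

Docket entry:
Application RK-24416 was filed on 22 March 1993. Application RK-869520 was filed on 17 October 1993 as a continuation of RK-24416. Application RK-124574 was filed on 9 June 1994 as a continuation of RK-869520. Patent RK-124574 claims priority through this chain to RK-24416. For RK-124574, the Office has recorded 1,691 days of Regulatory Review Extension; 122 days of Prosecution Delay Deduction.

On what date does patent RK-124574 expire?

2014-12-03

Earliest priority filing: 22 March 1993.
Base term: 22 March 1993 + 18 years → 22 March 2011.
Regulatory Review Extension: 1691 days claimed exceeds the 1474-day cap, so +1474 days → 4 April 2015.
Prosecution Delay Deduction: −122 days → 3 December 2014.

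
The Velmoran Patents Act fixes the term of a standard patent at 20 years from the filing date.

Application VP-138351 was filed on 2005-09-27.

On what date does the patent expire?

September 27, 2025

Filing date + 20 years → 27 September 2025.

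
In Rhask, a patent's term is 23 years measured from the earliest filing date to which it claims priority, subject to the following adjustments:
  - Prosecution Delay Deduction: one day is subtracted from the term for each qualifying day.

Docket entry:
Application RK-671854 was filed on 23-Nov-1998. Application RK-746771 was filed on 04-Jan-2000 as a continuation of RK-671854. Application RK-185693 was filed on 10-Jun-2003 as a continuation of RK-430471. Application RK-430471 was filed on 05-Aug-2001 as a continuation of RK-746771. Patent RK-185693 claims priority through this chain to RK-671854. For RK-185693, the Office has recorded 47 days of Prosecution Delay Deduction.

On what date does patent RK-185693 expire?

Earliest priority filing: 23 November 1998.
Base term: 23 November 1998 + 23 years → 23 November 2021.
Prosecution Delay Deduction: −47 days → 7 October 2021.

2021-10-07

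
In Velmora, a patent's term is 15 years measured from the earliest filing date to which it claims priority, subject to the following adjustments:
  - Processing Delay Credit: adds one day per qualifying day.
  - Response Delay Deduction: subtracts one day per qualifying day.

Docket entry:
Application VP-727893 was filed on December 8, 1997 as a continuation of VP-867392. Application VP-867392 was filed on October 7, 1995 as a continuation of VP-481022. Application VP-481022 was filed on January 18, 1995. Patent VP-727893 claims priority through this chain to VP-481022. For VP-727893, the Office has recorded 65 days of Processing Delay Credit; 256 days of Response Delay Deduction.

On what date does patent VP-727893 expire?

2009-07-11

Earliest priority filing: 18 January 1995.
Base term: 18 January 1995 + 15 years → 18 January 2010.
Processing Delay Credit: +65 days → 24 March 2010.
Response Delay Deduction: −256 days → 11 July 2009.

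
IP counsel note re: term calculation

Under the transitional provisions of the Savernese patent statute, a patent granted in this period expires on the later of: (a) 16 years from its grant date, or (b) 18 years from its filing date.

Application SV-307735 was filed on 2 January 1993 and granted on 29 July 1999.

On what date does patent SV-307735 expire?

(a) grant + 16 years → 29 July 2015.
(b) filing + 18 years → 2 January 2011.
Later of the two: 29 July 2015.

July 29, 2015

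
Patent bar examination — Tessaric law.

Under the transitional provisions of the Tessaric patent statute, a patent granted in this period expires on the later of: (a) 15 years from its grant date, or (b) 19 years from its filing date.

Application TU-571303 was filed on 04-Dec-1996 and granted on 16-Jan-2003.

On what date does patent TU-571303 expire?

2018-01-16

(a) grant + 15 years → 16 January 2018.
(b) filing + 19 years → 4 December 2015.
Later of the two: 16 January 2018.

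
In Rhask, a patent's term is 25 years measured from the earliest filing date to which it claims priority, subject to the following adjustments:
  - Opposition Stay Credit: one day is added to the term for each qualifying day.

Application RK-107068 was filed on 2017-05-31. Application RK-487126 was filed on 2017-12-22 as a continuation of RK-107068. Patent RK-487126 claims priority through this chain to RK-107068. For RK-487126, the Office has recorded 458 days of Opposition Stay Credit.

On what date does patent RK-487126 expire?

Earliest priority filing: 31 May 2017.
Base term: 31 May 2017 + 25 years → 31 May 2042.
Opposition Stay Credit: +458 days → 1 September 2043.

September 1, 2043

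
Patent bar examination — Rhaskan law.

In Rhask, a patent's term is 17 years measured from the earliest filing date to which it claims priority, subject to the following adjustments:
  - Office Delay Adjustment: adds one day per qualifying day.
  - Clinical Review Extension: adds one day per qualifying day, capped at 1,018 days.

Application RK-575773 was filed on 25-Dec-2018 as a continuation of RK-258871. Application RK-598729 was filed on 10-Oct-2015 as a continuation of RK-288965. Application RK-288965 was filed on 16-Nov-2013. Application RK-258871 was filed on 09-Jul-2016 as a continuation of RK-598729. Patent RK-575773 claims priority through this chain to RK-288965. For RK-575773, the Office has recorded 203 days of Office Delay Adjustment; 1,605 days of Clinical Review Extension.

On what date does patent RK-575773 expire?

Earliest priority filing: 16 November 2013.
Base term: 16 November 2013 + 17 years → 16 November 2030.
Office Delay Adjustment: +203 days → 7 June 2031.
Clinical Review Extension: 1605 days claimed exceeds the 1018-day cap, so +1018 days → 21 March 2034.

2034-03-21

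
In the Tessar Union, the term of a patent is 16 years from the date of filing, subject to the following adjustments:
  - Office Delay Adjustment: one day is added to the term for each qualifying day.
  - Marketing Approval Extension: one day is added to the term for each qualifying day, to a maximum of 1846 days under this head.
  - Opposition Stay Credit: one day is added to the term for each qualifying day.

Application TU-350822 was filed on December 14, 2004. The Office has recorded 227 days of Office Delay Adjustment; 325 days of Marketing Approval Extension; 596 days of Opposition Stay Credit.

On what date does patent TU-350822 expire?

Base term: filing date + 16 years → 14 December 2020.
Office Delay Adjustment: +227 days → 29 July 2021.
Marketing Approval Extension: 325 days (within the 1846-day cap) → +325 days → 19 June 2022.
Opposition Stay Credit: +596 days → 5 February 2024.

February 5, 2024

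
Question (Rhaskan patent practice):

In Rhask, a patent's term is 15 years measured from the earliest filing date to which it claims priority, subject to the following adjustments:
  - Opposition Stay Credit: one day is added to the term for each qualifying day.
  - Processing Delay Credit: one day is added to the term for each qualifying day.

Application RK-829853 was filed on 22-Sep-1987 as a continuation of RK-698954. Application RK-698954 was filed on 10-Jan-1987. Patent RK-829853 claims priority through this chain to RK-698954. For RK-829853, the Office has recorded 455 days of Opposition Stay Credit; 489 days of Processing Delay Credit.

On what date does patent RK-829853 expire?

Earliest priority filing: 10 January 1987.
Base term: 10 January 1987 + 15 years → 10 January 2002.
Opposition Stay Credit: +455 days → 10 April 2003.
Processing Delay Credit: +489 days → 11 August 2004.

2004-08-11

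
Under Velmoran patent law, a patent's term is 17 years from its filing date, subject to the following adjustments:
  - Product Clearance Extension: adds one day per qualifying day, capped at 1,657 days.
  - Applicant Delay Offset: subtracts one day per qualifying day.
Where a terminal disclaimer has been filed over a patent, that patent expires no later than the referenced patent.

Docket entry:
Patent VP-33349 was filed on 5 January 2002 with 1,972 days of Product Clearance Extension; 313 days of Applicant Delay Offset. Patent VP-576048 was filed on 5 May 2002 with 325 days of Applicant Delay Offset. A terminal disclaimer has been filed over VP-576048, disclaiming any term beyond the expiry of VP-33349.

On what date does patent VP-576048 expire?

June 14, 2018

Natural term of VP-576048:
  Base: filing + 17 years → 5 May 2019.
  Applicant Delay Offset: −325 days → 14 June 2018.
Expiry of referenced patent VP-33349:
  Base: filing + 17 years → 5 January 2019.
  Product Clearance Extension: 1972 days claimed exceeds the 1657-day cap, so +1657 days → 20 July 2023.
  Applicant Delay Offset: −313 days → 10 September 2022.
Terminal disclaimer: VP-576048 expires on the earlier of 14 June 2018 and 10 September 2022.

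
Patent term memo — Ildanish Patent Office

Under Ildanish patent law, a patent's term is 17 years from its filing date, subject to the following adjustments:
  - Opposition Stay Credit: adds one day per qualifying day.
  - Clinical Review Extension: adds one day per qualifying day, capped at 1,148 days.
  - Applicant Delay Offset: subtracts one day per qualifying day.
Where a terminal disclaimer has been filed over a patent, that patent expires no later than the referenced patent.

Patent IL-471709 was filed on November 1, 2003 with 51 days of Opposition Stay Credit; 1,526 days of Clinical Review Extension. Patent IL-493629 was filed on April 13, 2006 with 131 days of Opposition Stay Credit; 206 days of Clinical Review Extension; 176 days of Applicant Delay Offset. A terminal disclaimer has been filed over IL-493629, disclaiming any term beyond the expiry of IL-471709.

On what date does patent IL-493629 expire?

September 21, 2023

Natural term of IL-493629:
  Base: filing + 17 years → 13 April 2023.
  Opposition Stay Credit: +131 days → 22 August 2023.
  Clinical Review Extension: 206 days (within the 1148-day cap) → +206 days → 15 March 2024.
  Applicant Delay Offset: −176 days → 21 September 2023.
Expiry of referenced patent IL-471709:
  Base: filing + 17 years → 1 November 2020.
  Opposition Stay Credit: +51 days → 22 December 2020.
  Clinical Review Extension: 1526 days claimed exceeds the 1148-day cap, so +1148 days → 13 February 2024.
Terminal disclaimer: IL-493629 expires on the earlier of 21 September 2023 and 13 February 2024.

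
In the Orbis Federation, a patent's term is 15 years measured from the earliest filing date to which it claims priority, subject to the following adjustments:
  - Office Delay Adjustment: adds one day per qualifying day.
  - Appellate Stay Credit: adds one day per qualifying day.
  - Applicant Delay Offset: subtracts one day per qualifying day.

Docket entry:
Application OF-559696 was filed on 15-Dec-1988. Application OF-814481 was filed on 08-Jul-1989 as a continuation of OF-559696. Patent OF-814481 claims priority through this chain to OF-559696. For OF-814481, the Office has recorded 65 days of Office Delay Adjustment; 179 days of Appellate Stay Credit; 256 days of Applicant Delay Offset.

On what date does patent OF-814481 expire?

2003-12-03

Earliest priority filing: 15 December 1988.
Base term: 15 December 1988 + 15 years → 15 December 2003.
Office Delay Adjustment: +65 days → 18 February 2004.
Appellate Stay Credit: +179 days → 15 August 2004.
Applicant Delay Offset: −256 days → 3 December 2003.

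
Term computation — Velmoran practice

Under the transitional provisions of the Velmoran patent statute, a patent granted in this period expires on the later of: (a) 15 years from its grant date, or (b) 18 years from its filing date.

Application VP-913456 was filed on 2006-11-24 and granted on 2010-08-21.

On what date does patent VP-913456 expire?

2025-08-21

(a) grant + 15 years → 21 August 2025.
(b) filing + 18 years → 24 November 2024.
Later of the two: 21 August 2025.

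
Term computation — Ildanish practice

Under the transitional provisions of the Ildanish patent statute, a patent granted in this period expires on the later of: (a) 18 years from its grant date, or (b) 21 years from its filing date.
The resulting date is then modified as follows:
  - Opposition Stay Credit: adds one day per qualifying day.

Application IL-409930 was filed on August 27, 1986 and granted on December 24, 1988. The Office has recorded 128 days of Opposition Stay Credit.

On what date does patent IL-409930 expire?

2008-01-02

(a) grant + 18 years → 24 December 2006.
(b) filing + 21 years → 27 August 2007.
Later of the two: 27 August 2007.
Opposition Stay Credit: +128 days → 2 January 2008.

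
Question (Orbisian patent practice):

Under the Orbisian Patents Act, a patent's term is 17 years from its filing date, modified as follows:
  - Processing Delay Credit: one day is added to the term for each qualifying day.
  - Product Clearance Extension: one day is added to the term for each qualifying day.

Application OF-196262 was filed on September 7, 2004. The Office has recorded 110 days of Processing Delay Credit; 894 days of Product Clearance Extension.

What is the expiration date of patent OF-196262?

Base term: filing date + 17 years → 7 September 2021.
Processing Delay Credit: +110 days → 26 December 2021.
Product Clearance Extension: +894 days → 7 June 2024.

June 7, 2024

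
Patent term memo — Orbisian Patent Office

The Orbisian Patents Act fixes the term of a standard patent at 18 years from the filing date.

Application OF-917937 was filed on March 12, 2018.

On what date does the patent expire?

Filing date + 18 years → 12 March 2036.

2036-03-12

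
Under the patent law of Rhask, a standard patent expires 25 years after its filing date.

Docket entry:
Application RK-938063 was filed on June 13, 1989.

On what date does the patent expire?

June 13, 2014

Filing date + 25 years → 13 June 2014.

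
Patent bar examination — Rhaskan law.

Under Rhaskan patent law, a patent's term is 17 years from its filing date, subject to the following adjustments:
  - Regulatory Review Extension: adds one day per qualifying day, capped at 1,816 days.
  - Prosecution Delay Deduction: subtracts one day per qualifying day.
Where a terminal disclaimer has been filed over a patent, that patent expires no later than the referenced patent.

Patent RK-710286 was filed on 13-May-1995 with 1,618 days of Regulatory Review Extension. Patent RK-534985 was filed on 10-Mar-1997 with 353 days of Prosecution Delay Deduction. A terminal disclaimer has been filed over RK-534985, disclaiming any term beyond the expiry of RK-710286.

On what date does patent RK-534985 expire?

Natural term of RK-534985:
  Base: filing + 17 years → 10 March 2014.
  Prosecution Delay Deduction: −353 days → 22 March 2013.
Expiry of referenced patent RK-710286:
  Base: filing + 17 years → 13 May 2012.
  Regulatory Review Extension: 1618 days (within the 1816-day cap) → +1618 days → 17 October 2016.
Terminal disclaimer: RK-534985 expires on the earlier of 22 March 2013 and 17 October 2016.

2013-03-22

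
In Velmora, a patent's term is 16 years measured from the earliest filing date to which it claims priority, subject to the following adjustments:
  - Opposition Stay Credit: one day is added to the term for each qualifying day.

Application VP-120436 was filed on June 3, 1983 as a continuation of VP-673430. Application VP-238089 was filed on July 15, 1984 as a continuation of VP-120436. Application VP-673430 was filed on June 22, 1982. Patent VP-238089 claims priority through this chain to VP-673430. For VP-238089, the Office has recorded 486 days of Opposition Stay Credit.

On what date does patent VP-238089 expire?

1999-10-21

Earliest priority filing: 22 June 1982.
Base term: 22 June 1982 + 16 years → 22 June 1998.
Opposition Stay Credit: +486 days → 21 October 1999.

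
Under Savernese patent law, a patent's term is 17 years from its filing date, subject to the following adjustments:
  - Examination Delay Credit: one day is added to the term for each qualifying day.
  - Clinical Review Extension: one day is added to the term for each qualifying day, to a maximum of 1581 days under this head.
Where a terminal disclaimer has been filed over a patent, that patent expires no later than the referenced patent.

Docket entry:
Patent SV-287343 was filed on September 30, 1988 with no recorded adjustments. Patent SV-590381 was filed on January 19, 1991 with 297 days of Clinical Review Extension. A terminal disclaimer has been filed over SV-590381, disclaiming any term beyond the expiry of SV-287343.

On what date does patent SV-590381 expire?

September 30, 2005

Natural term of SV-590381:
  Base: filing + 17 years → 19 January 2008.
  Clinical Review Extension: 297 days (within the 1581-day cap) → +297 days → 11 November 2008.
Expiry of referenced patent SV-287343:
  Base: filing + 17 years → 30 September 2005.
Terminal disclaimer: SV-590381 expires on the earlier of 11 November 2008 and 30 September 2005.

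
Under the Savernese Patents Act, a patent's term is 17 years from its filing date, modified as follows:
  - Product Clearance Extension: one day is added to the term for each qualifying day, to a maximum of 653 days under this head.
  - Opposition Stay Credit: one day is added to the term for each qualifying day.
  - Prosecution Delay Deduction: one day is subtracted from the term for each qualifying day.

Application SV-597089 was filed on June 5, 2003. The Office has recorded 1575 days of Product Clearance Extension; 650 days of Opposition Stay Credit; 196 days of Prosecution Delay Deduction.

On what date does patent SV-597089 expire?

Base term: filing date + 17 years → 5 June 2020.
Product Clearance Extension: 1575 days claimed exceeds the 653-day cap, so +653 days → 20 March 2022.
Opposition Stay Credit: +650 days → 30 December 2023.
Prosecution Delay Deduction: −196 days → 17 June 2023.

June 17, 2023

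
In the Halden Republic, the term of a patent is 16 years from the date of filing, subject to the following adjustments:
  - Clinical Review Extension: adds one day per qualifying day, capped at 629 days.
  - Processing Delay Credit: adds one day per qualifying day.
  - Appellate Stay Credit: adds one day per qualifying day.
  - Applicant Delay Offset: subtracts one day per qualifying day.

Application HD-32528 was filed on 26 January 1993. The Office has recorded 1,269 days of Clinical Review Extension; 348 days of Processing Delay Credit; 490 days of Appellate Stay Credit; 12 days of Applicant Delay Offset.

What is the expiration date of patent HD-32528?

2013-01-20

Base term: filing date + 16 years → 26 January 2009.
Clinical Review Extension: 1269 days claimed exceeds the 629-day cap, so +629 days → 17 October 2010.
Processing Delay Credit: +348 days → 30 September 2011.
Appellate Stay Credit: +490 days → 1 February 2013.
Applicant Delay Offset: −12 days → 20 January 2013.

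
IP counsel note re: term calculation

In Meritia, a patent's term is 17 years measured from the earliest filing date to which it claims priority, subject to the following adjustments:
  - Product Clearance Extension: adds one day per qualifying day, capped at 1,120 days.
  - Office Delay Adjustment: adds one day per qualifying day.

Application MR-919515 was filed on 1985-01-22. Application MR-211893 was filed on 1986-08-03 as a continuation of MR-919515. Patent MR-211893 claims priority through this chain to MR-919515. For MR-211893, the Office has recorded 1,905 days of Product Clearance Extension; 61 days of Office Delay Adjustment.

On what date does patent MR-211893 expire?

April 17, 2005

Earliest priority filing: 22 January 1985.
Base term: 22 January 1985 + 17 years → 22 January 2002.
Product Clearance Extension: 1905 days claimed exceeds the 1120-day cap, so +1120 days → 15 February 2005.
Office Delay Adjustment: +61 days → 17 April 2005.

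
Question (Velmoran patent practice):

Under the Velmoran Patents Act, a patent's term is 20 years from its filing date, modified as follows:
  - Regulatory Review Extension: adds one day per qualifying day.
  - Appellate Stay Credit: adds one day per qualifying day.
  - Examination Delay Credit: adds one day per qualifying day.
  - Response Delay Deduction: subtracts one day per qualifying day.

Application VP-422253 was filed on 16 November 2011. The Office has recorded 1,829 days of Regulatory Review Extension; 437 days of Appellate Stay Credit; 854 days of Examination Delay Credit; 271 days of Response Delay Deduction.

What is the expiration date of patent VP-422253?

Base term: filing date + 20 years → 16 November 2031.
Regulatory Review Extension: +1829 days → 18 November 2036.
Appellate Stay Credit: +437 days → 29 January 2038.
Examination Delay Credit: +854 days → 1 June 2040.
Response Delay Deduction: −271 days → 4 September 2039.

2039-09-04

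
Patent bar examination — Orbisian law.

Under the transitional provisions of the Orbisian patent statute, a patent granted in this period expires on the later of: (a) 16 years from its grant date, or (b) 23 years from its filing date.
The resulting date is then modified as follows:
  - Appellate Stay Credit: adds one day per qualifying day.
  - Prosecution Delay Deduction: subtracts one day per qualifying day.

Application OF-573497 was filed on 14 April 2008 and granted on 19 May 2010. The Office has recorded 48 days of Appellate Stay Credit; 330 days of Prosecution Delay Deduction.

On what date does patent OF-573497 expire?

2030-07-06

(a) grant + 16 years → 19 May 2026.
(b) filing + 23 years → 14 April 2031.
Later of the two: 14 April 2031.
Appellate Stay Credit: +48 days → 1 June 2031.
Prosecution Delay Deduction: −330 days → 6 July 2030.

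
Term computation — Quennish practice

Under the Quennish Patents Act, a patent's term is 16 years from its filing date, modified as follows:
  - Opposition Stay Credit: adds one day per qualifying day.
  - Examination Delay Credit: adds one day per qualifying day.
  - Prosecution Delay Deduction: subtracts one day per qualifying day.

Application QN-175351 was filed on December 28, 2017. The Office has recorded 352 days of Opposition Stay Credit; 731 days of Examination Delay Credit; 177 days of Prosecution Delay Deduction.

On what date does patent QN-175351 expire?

June 21, 2036

Base term: filing date + 16 years → 28 December 2033.
Opposition Stay Credit: +352 days → 15 December 2034.
Examination Delay Credit: +731 days → 15 December 2036.
Prosecution Delay Deduction: −177 days → 21 June 2036.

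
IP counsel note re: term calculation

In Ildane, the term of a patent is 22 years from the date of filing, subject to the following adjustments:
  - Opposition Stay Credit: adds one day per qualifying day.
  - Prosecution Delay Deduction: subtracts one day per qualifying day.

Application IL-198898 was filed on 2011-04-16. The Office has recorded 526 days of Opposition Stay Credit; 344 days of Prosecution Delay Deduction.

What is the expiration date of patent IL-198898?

Base term: filing date + 22 years → 16 April 2033.
Opposition Stay Credit: +526 days → 24 September 2034.
Prosecution Delay Deduction: −344 days → 15 October 2033.

October 15, 2033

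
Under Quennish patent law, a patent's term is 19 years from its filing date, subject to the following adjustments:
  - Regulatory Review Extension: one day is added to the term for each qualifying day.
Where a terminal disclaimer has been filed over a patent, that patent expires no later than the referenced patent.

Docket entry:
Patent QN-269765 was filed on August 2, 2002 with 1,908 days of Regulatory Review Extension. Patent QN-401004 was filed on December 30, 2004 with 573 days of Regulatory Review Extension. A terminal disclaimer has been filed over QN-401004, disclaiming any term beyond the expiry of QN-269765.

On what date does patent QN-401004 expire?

2025-07-25

Natural term of QN-401004:
  Base: filing + 19 years → 30 December 2023.
  Regulatory Review Extension: +573 days → 25 July 2025.
Expiry of referenced patent QN-269765:
  Base: filing + 19 years → 2 August 2021.
  Regulatory Review Extension: +1908 days → 23 October 2026.
Terminal disclaimer: QN-401004 expires on the earlier of 25 July 2025 and 23 October 2026.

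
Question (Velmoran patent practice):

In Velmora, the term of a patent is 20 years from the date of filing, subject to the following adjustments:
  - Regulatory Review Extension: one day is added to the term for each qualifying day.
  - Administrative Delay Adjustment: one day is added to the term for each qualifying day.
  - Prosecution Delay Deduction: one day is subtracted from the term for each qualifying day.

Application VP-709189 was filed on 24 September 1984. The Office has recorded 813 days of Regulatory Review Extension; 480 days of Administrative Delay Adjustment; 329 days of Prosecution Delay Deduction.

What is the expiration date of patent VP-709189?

May 16, 2007

Base term: filing date + 20 years → 24 September 2004.
Regulatory Review Extension: +813 days → 16 December 2006.
Administrative Delay Adjustment: +480 days → 9 April 2008.
Prosecution Delay Deduction: −329 days → 16 May 2007.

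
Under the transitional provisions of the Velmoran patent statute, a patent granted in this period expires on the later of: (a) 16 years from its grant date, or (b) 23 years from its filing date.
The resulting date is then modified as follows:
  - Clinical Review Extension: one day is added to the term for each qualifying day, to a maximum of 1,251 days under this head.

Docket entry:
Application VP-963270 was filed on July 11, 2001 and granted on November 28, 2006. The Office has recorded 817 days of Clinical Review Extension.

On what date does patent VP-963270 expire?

October 6, 2026

(a) grant + 16 years → 28 November 2022.
(b) filing + 23 years → 11 July 2024.
Later of the two: 11 July 2024.
Clinical Review Extension: 817 days (within the 1251-day cap) → +817 days → 6 October 2026.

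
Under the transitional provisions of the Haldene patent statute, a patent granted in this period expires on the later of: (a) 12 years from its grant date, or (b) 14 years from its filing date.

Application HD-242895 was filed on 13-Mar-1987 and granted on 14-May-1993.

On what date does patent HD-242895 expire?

2005-05-14

(a) grant + 12 years → 14 May 2005.
(b) filing + 14 years → 13 March 2001.
Later of the two: 14 May 2005.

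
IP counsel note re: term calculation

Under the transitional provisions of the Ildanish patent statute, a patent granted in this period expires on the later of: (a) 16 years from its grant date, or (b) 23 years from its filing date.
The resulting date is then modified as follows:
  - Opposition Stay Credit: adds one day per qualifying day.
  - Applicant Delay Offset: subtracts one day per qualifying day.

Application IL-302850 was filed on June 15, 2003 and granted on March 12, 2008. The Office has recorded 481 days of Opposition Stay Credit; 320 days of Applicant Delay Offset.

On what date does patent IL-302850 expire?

(a) grant + 16 years → 12 March 2024.
(b) filing + 23 years → 15 June 2026.
Later of the two: 15 June 2026.
Opposition Stay Credit: +481 days → 9 October 2027.
Applicant Delay Offset: −320 days → 23 November 2026.

November 23, 2026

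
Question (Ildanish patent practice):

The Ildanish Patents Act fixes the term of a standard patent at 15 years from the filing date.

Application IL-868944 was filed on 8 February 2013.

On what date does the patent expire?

Filing date + 15 years → 8 February 2028.

2028-02-08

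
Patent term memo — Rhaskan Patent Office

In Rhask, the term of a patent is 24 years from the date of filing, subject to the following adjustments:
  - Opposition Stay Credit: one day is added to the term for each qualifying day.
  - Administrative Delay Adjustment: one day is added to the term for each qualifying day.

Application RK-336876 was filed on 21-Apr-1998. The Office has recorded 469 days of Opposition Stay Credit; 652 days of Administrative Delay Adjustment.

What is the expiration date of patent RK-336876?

Base term: filing date + 24 years → 21 April 2022.
Opposition Stay Credit: +469 days → 3 August 2023.
Administrative Delay Adjustment: +652 days → 16 May 2025.

May 16, 2025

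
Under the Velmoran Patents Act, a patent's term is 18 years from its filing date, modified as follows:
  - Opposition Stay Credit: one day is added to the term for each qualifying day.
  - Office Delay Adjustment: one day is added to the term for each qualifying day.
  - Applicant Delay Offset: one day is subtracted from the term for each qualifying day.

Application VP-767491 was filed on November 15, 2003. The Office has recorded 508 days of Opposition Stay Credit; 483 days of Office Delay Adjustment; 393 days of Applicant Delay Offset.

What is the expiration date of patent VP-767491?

July 6, 2023

Base term: filing date + 18 years → 15 November 2021.
Opposition Stay Credit: +508 days → 7 April 2023.
Office Delay Adjustment: +483 days → 2 August 2024.
Applicant Delay Offset: −393 days → 6 July 2023.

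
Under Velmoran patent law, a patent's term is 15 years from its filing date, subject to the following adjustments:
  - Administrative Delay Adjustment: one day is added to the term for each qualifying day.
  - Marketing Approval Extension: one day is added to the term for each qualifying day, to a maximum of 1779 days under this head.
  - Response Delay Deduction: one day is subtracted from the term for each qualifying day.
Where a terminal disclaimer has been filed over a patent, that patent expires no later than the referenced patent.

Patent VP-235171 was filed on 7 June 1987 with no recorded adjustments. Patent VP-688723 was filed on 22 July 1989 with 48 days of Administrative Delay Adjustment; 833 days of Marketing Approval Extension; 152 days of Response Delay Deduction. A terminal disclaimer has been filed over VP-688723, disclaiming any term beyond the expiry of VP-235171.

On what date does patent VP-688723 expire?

Natural term of VP-688723:
  Base: filing + 15 years → 22 July 2004.
  Administrative Delay Adjustment: +48 days → 8 September 2004.
  Marketing Approval Extension: 833 days (within the 1779-day cap) → +833 days → 20 December 2006.
  Response Delay Deduction: −152 days → 21 July 2006.
Expiry of referenced patent VP-235171:
  Base: filing + 15 years → 7 June 2002.
Terminal disclaimer: VP-688723 expires on the earlier of 21 July 2006 and 7 June 2002.

June 7, 2002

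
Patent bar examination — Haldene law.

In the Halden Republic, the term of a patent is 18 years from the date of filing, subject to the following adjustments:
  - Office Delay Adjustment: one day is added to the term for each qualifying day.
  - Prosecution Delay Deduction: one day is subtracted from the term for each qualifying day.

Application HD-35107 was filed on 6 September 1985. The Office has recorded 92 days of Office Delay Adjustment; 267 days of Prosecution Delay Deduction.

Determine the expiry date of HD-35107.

Base term: filing date + 18 years → 6 September 2003.
Office Delay Adjustment: +92 days → 7 December 2003.
Prosecution Delay Deduction: −267 days → 15 March 2003.

2003-03-15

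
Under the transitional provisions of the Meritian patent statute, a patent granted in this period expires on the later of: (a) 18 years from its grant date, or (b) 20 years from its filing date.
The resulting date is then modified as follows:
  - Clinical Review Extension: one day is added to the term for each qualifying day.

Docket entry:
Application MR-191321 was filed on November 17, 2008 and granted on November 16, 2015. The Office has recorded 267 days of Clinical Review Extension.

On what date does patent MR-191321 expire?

(a) grant + 18 years → 16 November 2033.
(b) filing + 20 years → 17 November 2028.
Later of the two: 16 November 2033.
Clinical Review Extension: +267 days → 10 August 2034.

2034-08-10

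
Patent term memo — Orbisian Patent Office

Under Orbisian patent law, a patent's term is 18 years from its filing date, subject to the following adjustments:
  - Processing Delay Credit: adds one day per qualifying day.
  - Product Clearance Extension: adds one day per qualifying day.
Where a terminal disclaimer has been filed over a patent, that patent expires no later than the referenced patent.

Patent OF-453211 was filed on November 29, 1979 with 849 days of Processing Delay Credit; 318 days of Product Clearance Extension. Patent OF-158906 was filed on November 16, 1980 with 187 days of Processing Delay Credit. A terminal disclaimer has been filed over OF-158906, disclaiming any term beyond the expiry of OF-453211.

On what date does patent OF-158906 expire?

May 22, 1999

Natural term of OF-158906:
  Base: filing + 18 years → 16 November 1998.
  Processing Delay Credit: +187 days → 22 May 1999.
Expiry of referenced patent OF-453211:
  Base: filing + 18 years → 29 November 1997.
  Processing Delay Credit: +849 days → 27 March 2000.
  Product Clearance Extension: +318 days → 8 February 2001.
Terminal disclaimer: OF-158906 expires on the earlier of 22 May 1999 and 8 February 2001.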